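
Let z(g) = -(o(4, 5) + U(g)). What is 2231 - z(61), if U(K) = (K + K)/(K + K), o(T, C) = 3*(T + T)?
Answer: 2256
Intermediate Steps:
o(T, C) = 6*T (o(T, C) = 3*(2*T) = 6*T)
U(K) = 1 (U(K) = (2*K)/((2*K)) = (2*K)*(1/(2*K)) = 1)
z(g) = -25 (z(g) = -(6*4 + 1) = -(24 + 1) = -1*25 = -25)
2231 - z(61) = 2231 - 1*(-25) = 2231 + 25 = 2256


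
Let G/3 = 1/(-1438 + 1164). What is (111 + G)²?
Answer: 924828921/75076 ≈ 12319.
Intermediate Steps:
G = -3/274 (G = 3/(-1438 + 1164) = 3/(-274) = 3*(-1/274) = -3/274 ≈ -0.010949)
(111 + G)² = (111 - 3/274)² = (30411/274)² = 924828921/75076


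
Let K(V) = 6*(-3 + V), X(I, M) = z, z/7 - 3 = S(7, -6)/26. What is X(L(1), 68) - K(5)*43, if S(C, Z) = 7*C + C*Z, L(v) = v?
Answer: -12821/26 ≈ -493.12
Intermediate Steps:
z = 595/26 (z = 21 + 7*((7*(7 - 6))/26) = 21 + 7*((7*1)*(1/26)) = 21 + 7*(7*(1/26)) = 21 + 7*(7/26) = 21 + 49/26 = 595/26 ≈ 22.885)
X(I, M) = 595/26
K(V) = -18 + 6*V
X(L(1), 68) - K(5)*43 = 595/26 - (-18 + 6*5)*43 = 595/26 - (-18 + 30)*43 = 595/26 - 12*43 = 595/26 - 1*516 = 595/26 - 516 = -12821/26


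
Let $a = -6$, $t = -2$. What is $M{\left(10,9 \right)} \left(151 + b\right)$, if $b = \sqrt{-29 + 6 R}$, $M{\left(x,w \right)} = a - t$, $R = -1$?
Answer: $-604 - 4 i \sqrt{35} \approx -604.0 - 23.664 i$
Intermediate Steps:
$M{\left(x,w \right)} = -4$ ($M{\left(x,w \right)} = -6 - -2 = -6 + 2 = -4$)
$b = i \sqrt{35}$ ($b = \sqrt{-29 + 6 \left(-1\right)} = \sqrt{-29 - 6} = \sqrt{-35} = i \sqrt{35} \approx 5.9161 i$)
$M{\left(10,9 \right)} \left(151 + b\right) = - 4 \left(151 + i \sqrt{35}\right) = -604 - 4 i \sqrt{35}$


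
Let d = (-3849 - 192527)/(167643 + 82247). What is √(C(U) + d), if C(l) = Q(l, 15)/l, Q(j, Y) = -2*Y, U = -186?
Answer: I*√9369899554385/3873295 ≈ 0.79029*I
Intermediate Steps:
C(l) = -30/l (C(l) = (-2*15)/l = -30/l)
d = -98188/124945 (d = -196376/249890 = -196376*1/249890 = -98188/124945 ≈ -0.78585)
√(C(U) + d) = √(-30/(-186) - 98188/124945) = √(-30*(-1/186) - 98188/124945) = √(5/31 - 98188/124945) = √(-2419103/3873295) = I*√9369899554385/3873295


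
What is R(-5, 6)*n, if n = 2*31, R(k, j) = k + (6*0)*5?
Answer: -310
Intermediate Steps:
R(k, j) = k (R(k, j) = k + 0*5 = k + 0 = k)
n = 62
R(-5, 6)*n = -5*62 = -310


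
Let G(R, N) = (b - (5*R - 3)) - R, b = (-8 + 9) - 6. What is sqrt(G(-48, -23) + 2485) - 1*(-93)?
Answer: 93 + sqrt(2771) ≈ 145.64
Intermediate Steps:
b = -5 (b = 1 - 6 = -5)
G(R, N) = -2 - 6*R (G(R, N) = (-5 - (5*R - 3)) - R = (-5 - (-3 + 5*R)) - R = (-5 + (3 - 5*R)) - R = (-2 - 5*R) - R = -2 - 6*R)
sqrt(G(-48, -23) + 2485) - 1*(-93) = sqrt((-2 - 6*(-48)) + 2485) - 1*(-93) = sqrt((-2 + 288) + 2485) + 93 = sqrt(286 + 2485) + 93 = sqrt(2771) + 93 = 93 + sqrt(2771)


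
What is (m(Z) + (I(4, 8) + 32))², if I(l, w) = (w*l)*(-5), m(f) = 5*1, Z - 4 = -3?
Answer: 15129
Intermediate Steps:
Z = 1 (Z = 4 - 3 = 1)
m(f) = 5
I(l, w) = -5*l*w (I(l, w) = (l*w)*(-5) = -5*l*w)
(m(Z) + (I(4, 8) + 32))² = (5 + (-5*4*8 + 32))² = (5 + (-160 + 32))² = (5 - 128)² = (-123)² = 15129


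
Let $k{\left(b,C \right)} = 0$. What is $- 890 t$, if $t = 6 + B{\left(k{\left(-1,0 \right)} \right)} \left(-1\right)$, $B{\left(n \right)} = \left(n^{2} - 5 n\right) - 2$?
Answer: $-7120$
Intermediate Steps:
$B{\left(n \right)} = -2 + n^{2} - 5 n$
$t = 8$ ($t = 6 + \left(-2 + 0^{2} - 0\right) \left(-1\right) = 6 + \left(-2 + 0 + 0\right) \left(-1\right) = 6 - -2 = 6 + 2 = 8$)
$- 890 t = \left(-890\right) 8 = -7120$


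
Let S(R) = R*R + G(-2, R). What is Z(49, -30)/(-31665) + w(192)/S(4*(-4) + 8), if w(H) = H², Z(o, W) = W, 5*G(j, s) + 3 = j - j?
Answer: 389100154/669187 ≈ 581.45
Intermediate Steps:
G(j, s) = -⅗ (G(j, s) = -⅗ + (j - j)/5 = -⅗ + (⅕)*0 = -⅗ + 0 = -⅗)
S(R) = -⅗ + R² (S(R) = R*R - ⅗ = R² - ⅗ = -⅗ + R²)
Z(49, -30)/(-31665) + w(192)/S(4*(-4) + 8) = -30/(-31665) + 192²/(-⅗ + (4*(-4) + 8)²) = -30*(-1/31665) + 36864/(-⅗ + (-16 + 8)²) = 2/2111 + 36864/(-⅗ + (-8)²) = 2/2111 + 36864/(-⅗ + 64) = 2/2111 + 36864/(317/5) = 2/2111 + 36864*(5/317) = 2/2111 + 184320/317 = 389100154/669187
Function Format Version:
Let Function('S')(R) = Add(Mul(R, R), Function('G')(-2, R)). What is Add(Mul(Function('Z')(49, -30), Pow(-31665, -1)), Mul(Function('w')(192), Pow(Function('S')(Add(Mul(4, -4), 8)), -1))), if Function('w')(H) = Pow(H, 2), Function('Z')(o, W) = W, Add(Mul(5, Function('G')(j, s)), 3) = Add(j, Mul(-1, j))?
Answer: Rational(389100154, 669187) ≈ 581.45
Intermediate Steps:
Function('G')(j, s) = Rational(-3, 5) (Function('G')(j, s) = Add(Rational(-3, 5), Mul(Rational(1, 5), Add(j, Mul(-1, j)))) = Add(Rational(-3, 5), Mul(Rational(1, 5), 0)) = Add(Rational(-3, 5), 0) = Rational(-3, 5))
Function('S')(R) = Add(Rational(-3, 5), Pow(R, 2)) (Function('S')(R) = Add(Mul(R, R), Rational(-3, 5)) = Add(Pow(R, 2), Rational(-3, 5)) = Add(Rational(-3, 5), Pow(R, 2)))
Add(Mul(Function('Z')(49, -30), Pow(-31665, -1)), Mul(Function('w')(192), Pow(Function('S')(Add(Mul(4, -4), 8)), -1))) = Add(Mul(-30, Pow(-31665, -1)), Mul(Pow(192, 2), Pow(Add(Rational(-3, 5), Pow(Add(Mul(4, -4), 8), 2)), -1))) = Add(Mul(-30, Rational(-1, 31665)), Mul(36864, Pow(Add(Rational(-3, 5), Pow(Add(-16, 8), 2)), -1))) = Add(Rational(2, 2111), Mul(36864, Pow(Add(Rational(-3, 5), Pow(-8, 2)), -1))) = Add(Rational(2, 2111), Mul(36864, Pow(Add(Rational(-3, 5), 64), -1))) = Add(Rational(2, 2111), Mul(36864, Pow(Rational(317, 5), -1))) = Add(Rational(2, 2111), Mul(36864, Rational(5, 317))) = Add(Rational(2, 2111), Rational(184320, 317)) = Rational(389100154, 669187)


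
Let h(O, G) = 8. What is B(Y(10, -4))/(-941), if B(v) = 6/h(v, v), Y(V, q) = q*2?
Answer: -3/3764 ≈ -0.00079702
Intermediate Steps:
Y(V, q) = 2*q
B(v) = 3/4 (B(v) = 6/8 = 6*(1/8) = 3/4)
B(Y(10, -4))/(-941) = (3/4)/(-941) = (3/4)*(-1/941) = -3/3764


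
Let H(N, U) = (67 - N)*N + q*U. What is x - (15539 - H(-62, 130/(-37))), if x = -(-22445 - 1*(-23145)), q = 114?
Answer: -911589/37 ≈ -24638.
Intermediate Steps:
x = -700 (x = -(-22445 + 23145) = -1*700 = -700)
H(N, U) = 114*U + N*(67 - N) (H(N, U) = (67 - N)*N + 114*U = N*(67 - N) + 114*U = 114*U + N*(67 - N))
x - (15539 - H(-62, 130/(-37))) = -700 - (15539 - (-1*(-62)**2 + 67*(-62) + 114*(130/(-37)))) = -700 - (15539 - (-1*3844 - 4154 + 114*(130*(-1/37)))) = -700 - (15539 - (-3844 - 4154 + 114*(-130/37))) = -700 - (15539 - (-3844 - 4154 - 14820/37)) = -700 - (15539 - 1*(-310746/37)) = -700 - (15539 + 310746/37) = -700 - 1*885689/37 = -700 - 885689/37 = -911589/37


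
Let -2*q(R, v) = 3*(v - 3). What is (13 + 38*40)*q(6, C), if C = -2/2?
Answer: 9198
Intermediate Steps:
C = -1 (C = -2*½ = -1)
q(R, v) = 9/2 - 3*v/2 (q(R, v) = -3*(v - 3)/2 = -3*(-3 + v)/2 = -(-9 + 3*v)/2 = 9/2 - 3*v/2)
(13 + 38*40)*q(6, C) = (13 + 38*40)*(9/2 - 3/2*(-1)) = (13 + 1520)*(9/2 + 3/2) = 1533*6 = 9198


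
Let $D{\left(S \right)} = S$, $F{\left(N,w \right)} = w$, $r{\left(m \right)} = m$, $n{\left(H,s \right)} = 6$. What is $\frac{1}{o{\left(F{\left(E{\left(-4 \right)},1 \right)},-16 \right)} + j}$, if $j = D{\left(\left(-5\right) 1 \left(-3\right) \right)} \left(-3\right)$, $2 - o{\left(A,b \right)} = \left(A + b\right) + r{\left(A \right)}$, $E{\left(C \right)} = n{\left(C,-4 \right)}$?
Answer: $- \frac{1}{29} \approx -0.034483$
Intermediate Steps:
$E{\left(C \right)} = 6$
$o{\left(A,b \right)} = 2 - b - 2 A$ ($o{\left(A,b \right)} = 2 - \left(\left(A + b\right) + A\right) = 2 - \left(b + 2 A\right) = 2 - b - 2 A$)
$j = -45$ ($j = \left(-5\right) 1 \left(-3\right) \left(-3\right) = \left(-5\right) \left(-3\right) \left(-3\right) = 15 \left(-3\right) = -45$)
$\frac{1}{o{\left(F{\left(E{\left(-4 \right)},1 \right)},-16 \right)} + j} = \frac{1}{\left(2 - -16 - 2\right) - 45} = \frac{1}{\left(2 + 16 - 2\right) - 45} = \frac{1}{16 - 45} = \frac{1}{-29} = - \frac{1}{29}$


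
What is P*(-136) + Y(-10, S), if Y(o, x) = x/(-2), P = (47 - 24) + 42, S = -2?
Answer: -8839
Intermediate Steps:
P = 65 (P = 23 + 42 = 65)
Y(o, x) = -x/2 (Y(o, x) = x*(-½) = -x/2)
P*(-136) + Y(-10, S) = 65*(-136) - ½*(-2) = -8840 + 1 = -8839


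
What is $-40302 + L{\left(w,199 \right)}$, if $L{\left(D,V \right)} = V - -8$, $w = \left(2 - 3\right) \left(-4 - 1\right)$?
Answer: $-40095$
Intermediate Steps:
$w = 5$ ($w = \left(2 - 3\right) \left(-5\right) = \left(-1\right) \left(-5\right) = 5$)
$L{\left(D,V \right)} = 8 + V$ ($L{\left(D,V \right)} = V + 8 = 8 + V$)
$-40302 + L{\left(w,199 \right)} = -40302 + \left(8 + 199\right) = -40302 + 207 = -40095$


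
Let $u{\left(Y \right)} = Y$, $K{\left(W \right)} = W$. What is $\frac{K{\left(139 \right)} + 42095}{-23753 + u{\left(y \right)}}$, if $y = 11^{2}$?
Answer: $- \frac{21117}{11816} \approx -1.7872$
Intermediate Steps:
$y = 121$
$\frac{K{\left(139 \right)} + 42095}{-23753 + u{\left(y \right)}} = \frac{139 + 42095}{-23753 + 121} = \frac{42234}{-23632} = 42234 \left(- \frac{1}{23632}\right) = - \frac{21117}{11816}$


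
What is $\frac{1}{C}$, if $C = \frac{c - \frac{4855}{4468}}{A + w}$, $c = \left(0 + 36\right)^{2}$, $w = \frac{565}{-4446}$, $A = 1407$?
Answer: $\frac{13973573938}{12861551079} \approx 1.0865$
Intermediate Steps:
$w = - \frac{565}{4446}$ ($w = 565 \left(- \frac{1}{4446}\right) = - \frac{565}{4446} \approx -0.12708$)
$c = 1296$ ($c = 36^{2} = 1296$)
$C = \frac{12861551079}{13973573938}$ ($C = \frac{1296 - \frac{4855}{4468}}{1407 - \frac{565}{4446}} = \frac{1296 - \frac{4855}{4468}}{\frac{6254957}{4446}} = \left(1296 - \frac{4855}{4468}\right) \frac{4446}{6254957} = \frac{5785673}{4468} \cdot \frac{4446}{6254957} = \frac{12861551079}{13973573938} \approx 0.92042$)
$\frac{1}{C} = \frac{1}{\frac{12861551079}{13973573938}} = \frac{13973573938}{12861551079}$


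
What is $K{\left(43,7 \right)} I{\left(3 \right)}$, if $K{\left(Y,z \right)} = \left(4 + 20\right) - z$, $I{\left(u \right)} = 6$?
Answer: $102$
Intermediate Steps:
$K{\left(Y,z \right)} = 24 - z$
$K{\left(43,7 \right)} I{\left(3 \right)} = \left(24 - 7\right) 6 = 17 \cdot 6 = 102$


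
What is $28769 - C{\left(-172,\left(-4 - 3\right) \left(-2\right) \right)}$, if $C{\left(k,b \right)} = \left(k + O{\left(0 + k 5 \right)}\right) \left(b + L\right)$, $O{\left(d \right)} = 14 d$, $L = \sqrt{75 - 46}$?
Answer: $199737 + 12212 \sqrt{29} \approx 2.655 \cdot 10^{5}$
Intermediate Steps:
$L = \sqrt{29} \approx 5.3852$
$C{\left(k,b \right)} = 71 k \left(b + \sqrt{29}\right)$ ($C{\left(k,b \right)} = \left(k + 14 \left(0 + k 5\right)\right) \left(b + \sqrt{29}\right) = \left(k + 14 \left(0 + 5 k\right)\right) \left(b + \sqrt{29}\right) = \left(k + 14 \cdot 5 k\right) \left(b + \sqrt{29}\right) = \left(k + 70 k\right) \left(b + \sqrt{29}\right) = 71 k \left(b + \sqrt{29}\right)$)
$28769 - C{\left(-172,\left(-4 - 3\right) \left(-2\right) \right)} = 28769 - 71 \left(-172\right) \left(\left(-4 - 3\right) \left(-2\right) + \sqrt{29}\right) = 28769 - 71 \left(-172\right) \left(\left(-7\right) \left(-2\right) + \sqrt{29}\right) = 28769 - 71 \left(-172\right) \left(14 + \sqrt{29}\right) = 28769 - \left(-170968 - 12212 \sqrt{29}\right) = 28769 + \left(170968 + 12212 \sqrt{29}\right) = 199737 + 12212 \sqrt{29}$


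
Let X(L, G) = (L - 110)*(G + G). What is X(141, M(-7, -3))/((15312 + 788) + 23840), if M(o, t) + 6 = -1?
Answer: -217/19970 ≈ -0.010866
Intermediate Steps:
M(o, t) = -7 (M(o, t) = -6 - 1 = -7)
X(L, G) = 2*G*(-110 + L) (X(L, G) = (-110 + L)*(2*G) = 2*G*(-110 + L))
X(141, M(-7, -3))/((15312 + 788) + 23840) = (2*(-7)*(-110 + 141))/((15312 + 788) + 23840) = (2*(-7)*31)/(16100 + 23840) = -434/39940 = -434*1/39940 = -217/19970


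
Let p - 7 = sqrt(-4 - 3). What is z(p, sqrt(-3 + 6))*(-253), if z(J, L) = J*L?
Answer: 253*sqrt(3)*(-7 - I*sqrt(7)) ≈ -3067.5 - 1159.4*I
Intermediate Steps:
p = 7 + I*sqrt(7) (p = 7 + sqrt(-4 - 3) = 7 + sqrt(-7) = 7 + I*sqrt(7) ≈ 7.0 + 2.6458*I)
z(p, sqrt(-3 + 6))*(-253) = ((7 + I*sqrt(7))*sqrt(-3 + 6))*(-253) = ((7 + I*sqrt(7))*sqrt(3))*(-253) = (sqrt(3)*(7 + I*sqrt(7)))*(-253) = -253*sqrt(3)*(7 + I*sqrt(7))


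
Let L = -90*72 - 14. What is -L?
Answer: 6494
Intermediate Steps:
L = -6494 (L = -6480 - 14 = -6494)
-L = -1*(-6494) = 6494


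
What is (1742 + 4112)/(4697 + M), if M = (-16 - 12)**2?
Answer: 5854/5481 ≈ 1.0681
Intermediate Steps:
M = 784 (M = (-28)**2 = 784)
(1742 + 4112)/(4697 + M) = (1742 + 4112)/(4697 + 784) = 5854/5481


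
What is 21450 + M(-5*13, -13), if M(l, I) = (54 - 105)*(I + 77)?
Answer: 18186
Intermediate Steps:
M(l, I) = -3927 - 51*I (M(l, I) = -51*(77 + I) = -3927 - 51*I)
21450 + M(-5*13, -13) = 21450 + (-3927 - 51*(-13)) = 21450 + (-3927 + 663) = 21450 - 3264 = 18186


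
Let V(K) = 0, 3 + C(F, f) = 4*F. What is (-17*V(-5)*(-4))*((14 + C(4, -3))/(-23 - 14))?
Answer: 0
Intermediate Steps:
C(F, f) = -3 + 4*F
(-17*V(-5)*(-4))*((14 + C(4, -3))/(-23 - 14)) = (-0*(-4))*((14 + (-3 + 4*4))/(-23 - 14)) = (-17*0)*((14 + (-3 + 16))/(-37)) = 0*((14 + 13)*(-1/37)) = 0*(27*(-1/37)) = 0*(-27/37) = 0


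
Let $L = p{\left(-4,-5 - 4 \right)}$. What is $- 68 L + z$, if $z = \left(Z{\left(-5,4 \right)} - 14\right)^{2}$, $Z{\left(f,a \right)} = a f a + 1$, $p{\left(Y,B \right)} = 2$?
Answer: $8513$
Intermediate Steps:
$Z{\left(f,a \right)} = 1 + f a^{2}$ ($Z{\left(f,a \right)} = f a^{2} + 1 = 1 + f a^{2}$)
$L = 2$
$z = 8649$ ($z = \left(\left(1 - 5 \cdot 4^{2}\right) - 14\right)^{2} = \left(\left(1 - 80\right) - 14\right)^{2} = \left(-79 - 14\right)^{2} = \left(-93\right)^{2} = 8649$)
$- 68 L + z = \left(-68\right) 2 + 8649 = -136 + 8649 = 8513$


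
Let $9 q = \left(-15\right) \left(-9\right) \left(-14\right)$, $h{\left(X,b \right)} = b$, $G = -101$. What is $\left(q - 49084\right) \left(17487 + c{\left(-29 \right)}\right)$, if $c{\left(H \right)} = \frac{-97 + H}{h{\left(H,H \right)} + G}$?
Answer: $- \frac{56033377092}{65} \approx -8.6205 \cdot 10^{8}$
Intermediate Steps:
$q = -210$ ($q = \frac{\left(-15\right) \left(-9\right) \left(-14\right)}{9} = \frac{135 \left(-14\right)}{9} = \frac{1}{9} \left(-1890\right) = -210$)
$c{\left(H \right)} = \frac{-97 + H}{-101 + H}$ ($c{\left(H \right)} = \frac{-97 + H}{H - 101} = \frac{-97 + H}{-101 + H}$)
$\left(q - 49084\right) \left(17487 + c{\left(-29 \right)}\right) = \left(-210 - 49084\right) \left(17487 + \frac{-97 - 29}{-101 - 29}\right) = - 49294 \left(17487 + \frac{1}{-130} \left(-126\right)\right) = - 49294 \left(17487 - - \frac{63}{65}\right) = - 49294 \left(17487 + \frac{63}{65}\right) = \left(-49294\right) \frac{1136718}{65} = - \frac{56033377092}{65}$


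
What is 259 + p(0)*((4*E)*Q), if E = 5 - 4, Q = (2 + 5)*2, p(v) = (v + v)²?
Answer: 259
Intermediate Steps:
p(v) = 4*v² (p(v) = (2*v)² = 4*v²)
Q = 14 (Q = 7*2 = 14)
E = 1
259 + p(0)*((4*E)*Q) = 259 + (4*0²)*((4*1)*14) = 259 + (4*0)*(4*14) = 259 + 0*56 = 259 + 0 = 259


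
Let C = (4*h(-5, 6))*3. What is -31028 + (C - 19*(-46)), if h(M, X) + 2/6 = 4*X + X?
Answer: -29798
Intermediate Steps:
h(M, X) = -⅓ + 5*X (h(M, X) = -⅓ + (4*X + X) = -⅓ + 5*X)
C = 356 (C = (4*(-⅓ + 5*6))*3 = (4*(-⅓ + 30))*3 = (4*(89/3))*3 = (356/3)*3 = 356)
-31028 + (C - 19*(-46)) = -31028 + (356 - 19*(-46)) = -31028 + (356 + 874) = -31028 + 1230 = -29798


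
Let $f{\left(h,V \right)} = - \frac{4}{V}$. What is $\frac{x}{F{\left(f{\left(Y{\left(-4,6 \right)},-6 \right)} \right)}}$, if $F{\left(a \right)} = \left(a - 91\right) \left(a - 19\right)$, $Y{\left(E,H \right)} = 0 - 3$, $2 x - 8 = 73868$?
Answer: $\frac{30222}{1355} \approx 22.304$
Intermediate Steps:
$x = 36938$ ($x = 4 + \frac{1}{2} \cdot 73868 = 4 + 36934 = 36938$)
$Y{\left(E,H \right)} = -3$ ($Y{\left(E,H \right)} = 0 - 3 = -3$)
$F{\left(a \right)} = \left(-91 + a\right) \left(-19 + a\right)$
$\frac{x}{F{\left(f{\left(Y{\left(-4,6 \right)},-6 \right)} \right)}} = \frac{36938}{1729 + \left(- \frac{4}{-6}\right)^{2} - 110 \left(- \frac{4}{-6}\right)} = \frac{36938}{1729 + \left(\left(-4\right) \left(- \frac{1}{6}\right)\right)^{2} - 110 \left(\left(-4\right) \left(- \frac{1}{6}\right)\right)} = \frac{36938}{1729 + \left(\frac{2}{3}\right)^{2} - \frac{220}{3}} = \frac{36938}{1729 + \frac{4}{9} - \frac{220}{3}} = \frac{36938}{\frac{14905}{9}} = 36938 \cdot \frac{9}{14905} = \frac{30222}{1355}$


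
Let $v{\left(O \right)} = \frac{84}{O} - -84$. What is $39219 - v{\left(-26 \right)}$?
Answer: $\frac{508797}{13} \approx 39138.0$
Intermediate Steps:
$v{\left(O \right)} = 84 + \frac{84}{O}$ ($v{\left(O \right)} = \frac{84}{O} + 84 = 84 + \frac{84}{O}$)
$39219 - v{\left(-26 \right)} = 39219 - \left(84 + \frac{84}{-26}\right) = 39219 - \left(84 + 84 \left(- \frac{1}{26}\right)\right) = 39219 - \left(84 - \frac{42}{13}\right) = 39219 - \frac{1050}{13} = \frac{508797}{13}$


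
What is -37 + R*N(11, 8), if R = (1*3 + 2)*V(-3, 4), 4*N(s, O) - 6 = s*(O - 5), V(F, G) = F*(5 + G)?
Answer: -5413/4 ≈ -1353.3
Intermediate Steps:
N(s, O) = 3/2 + s*(-5 + O)/4 (N(s, O) = 3/2 + (s*(O - 5))/4 = 3/2 + (s*(-5 + O))/4 = 3/2 + s*(-5 + O)/4)
R = -135 (R = (1*3 + 2)*(-3*(5 + 4)) = (3 + 2)*(-3*9) = 5*(-27) = -135)
-37 + R*N(11, 8) = -37 - 135*(3/2 - 5/4*11 + (¼)*8*11) = -37 - 135*(3/2 - 55/4 + 22) = -37 - 135*39/4 = -37 - 5265/4 = -5413/4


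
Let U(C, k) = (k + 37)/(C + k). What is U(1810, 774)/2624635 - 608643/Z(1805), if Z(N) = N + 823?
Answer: -114662539420467/495090149320 ≈ -231.60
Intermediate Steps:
Z(N) = 823 + N
U(C, k) = (37 + k)/(C + k)
U(1810, 774)/2624635 - 608643/Z(1805) = ((37 + 774)/(1810 + 774))/2624635 - 608643/(823 + 1805) = (811/2584)*(1/2624635) - 608643/2628 = ((1/2584)*811)*(1/2624635) - 608643*1/2628 = (811/2584)*(1/2624635) - 67627/292 = 811/6782056840 - 67627/292 = -114662539420467/495090149320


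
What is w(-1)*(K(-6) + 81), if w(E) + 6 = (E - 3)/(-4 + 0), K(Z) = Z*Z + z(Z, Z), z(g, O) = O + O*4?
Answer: -435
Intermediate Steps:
z(g, O) = 5*O (z(g, O) = O + 4*O = 5*O)
K(Z) = Z**2 + 5*Z (K(Z) = Z*Z + 5*Z = Z**2 + 5*Z)
w(E) = -21/4 - E/4 (w(E) = -6 + (E - 3)/(-4 + 0) = -6 + (-3 + E)/(-4) = -6 + (-3 + E)*(-1/4) = -6 + (3/4 - E/4) = -21/4 - E/4)
w(-1)*(K(-6) + 81) = (-21/4 - 1/4*(-1))*(-6*(5 - 6) + 81) = (-21/4 + 1/4)*(-6*(-1) + 81) = -5*(6 + 81) = -5*87 = -435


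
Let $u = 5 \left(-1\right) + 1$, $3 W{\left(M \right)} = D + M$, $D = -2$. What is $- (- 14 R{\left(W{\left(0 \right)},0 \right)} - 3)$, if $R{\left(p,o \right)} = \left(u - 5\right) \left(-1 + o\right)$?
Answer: $129$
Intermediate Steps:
$W{\left(M \right)} = - \frac{2}{3} + \frac{M}{3}$ ($W{\left(M \right)} = \frac{-2 + M}{3} = - \frac{2}{3} + \frac{M}{3}$)
$u = -4$ ($u = -5 + 1 = -4$)
$R{\left(p,o \right)} = 9 - 9 o$ ($R{\left(p,o \right)} = \left(-4 - 5\right) \left(-1 + o\right) = - 9 \left(-1 + o\right) = 9 - 9 o$)
$- (- 14 R{\left(W{\left(0 \right)},0 \right)} - 3) = - (- 14 \left(9 - 0\right) - 3) = - (- 14 \left(9 + 0\right) - 3) = - (\left(-14\right) 9 - 3) = - (-126 - 3) = \left(-1\right) \left(-129\right) = 129$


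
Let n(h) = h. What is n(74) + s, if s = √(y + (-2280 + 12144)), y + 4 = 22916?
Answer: 74 + 2*√8194 ≈ 255.04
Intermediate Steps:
y = 22912 (y = -4 + 22916 = 22912)
s = 2*√8194 (s = √(22912 + (-2280 + 12144)) = √(22912 + 9864) = √32776 = 2*√8194 ≈ 181.04)
n(74) + s = 74 + 2*√8194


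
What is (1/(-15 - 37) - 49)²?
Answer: 6497401/2704 ≈ 2402.9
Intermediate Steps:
(1/(-15 - 37) - 49)² = (1/(-52) - 49)² = (-1/52 - 49)² = (-2549/52)² = 6497401/2704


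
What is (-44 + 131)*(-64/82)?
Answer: -2784/41 ≈ -67.902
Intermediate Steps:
(-44 + 131)*(-64/82) = 87*(-64*1/82) = 87*(-32/41) = -2784/41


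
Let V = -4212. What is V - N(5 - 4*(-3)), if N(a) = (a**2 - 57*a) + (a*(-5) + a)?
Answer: -3464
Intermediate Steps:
N(a) = a**2 - 61*a (N(a) = (a**2 - 57*a) + (-5*a + a) = (a**2 - 57*a) - 4*a = a**2 - 61*a)
V - N(5 - 4*(-3)) = -4212 - (5 - 4*(-3))*(-61 + (5 - 4*(-3))) = -4212 - (5 + 12)*(-61 + (5 + 12)) = -4212 - 17*(-61 + 17) = -4212 - 17*(-44) = -4212 - 1*(-748) = -4212 + 748 = -3464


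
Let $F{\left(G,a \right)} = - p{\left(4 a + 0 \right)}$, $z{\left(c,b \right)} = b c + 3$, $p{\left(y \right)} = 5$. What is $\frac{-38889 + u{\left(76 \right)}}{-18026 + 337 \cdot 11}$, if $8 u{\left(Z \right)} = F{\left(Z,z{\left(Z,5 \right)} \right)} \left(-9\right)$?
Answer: $\frac{34563}{12728} \approx 2.7155$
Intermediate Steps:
$z{\left(c,b \right)} = 3 + b c$
$F{\left(G,a \right)} = -5$ ($F{\left(G,a \right)} = \left(-1\right) 5 = -5$)
$u{\left(Z \right)} = \frac{45}{8}$ ($u{\left(Z \right)} = \frac{\left(-5\right) \left(-9\right)}{8} = \frac{1}{8} \cdot 45 = \frac{45}{8}$)
$\frac{-38889 + u{\left(76 \right)}}{-18026 + 337 \cdot 11} = \frac{-38889 + \frac{45}{8}}{-18026 + 337 \cdot 11} = - \frac{311067}{8 \left(-18026 + 3707\right)} = - \frac{311067}{8 \left(-14319\right)} = \left(- \frac{311067}{8}\right) \left(- \frac{1}{14319}\right) = \frac{34563}{12728}$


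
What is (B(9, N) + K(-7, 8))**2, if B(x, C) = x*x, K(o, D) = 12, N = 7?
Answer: 8649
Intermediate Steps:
B(x, C) = x**2
(B(9, N) + K(-7, 8))**2 = (9**2 + 12)**2 = (81 + 12)**2 = 93**2 = 8649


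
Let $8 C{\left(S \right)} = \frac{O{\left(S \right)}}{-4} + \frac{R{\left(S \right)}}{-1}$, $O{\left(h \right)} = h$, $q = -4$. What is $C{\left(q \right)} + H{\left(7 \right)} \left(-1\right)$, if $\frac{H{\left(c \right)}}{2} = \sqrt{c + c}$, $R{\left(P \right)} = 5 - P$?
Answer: $-1 - 2 \sqrt{14} \approx -8.4833$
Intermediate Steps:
$H{\left(c \right)} = 2 \sqrt{2} \sqrt{c}$ ($H{\left(c \right)} = 2 \sqrt{c + c} = 2 \sqrt{2 c} = 2 \sqrt{2} \sqrt{c}$)
$C{\left(S \right)} = - \frac{5}{8} + \frac{3 S}{32}$ ($C{\left(S \right)} = \frac{\frac{S}{-4} + \frac{5 - S}{-1}}{8} = \frac{S \left(- \frac{1}{4}\right) + \left(5 - S\right) \left(-1\right)}{8} = \frac{- \frac{S}{4} + \left(-5 + S\right)}{8} = \frac{-5 + \frac{3 S}{4}}{8} = - \frac{5}{8} + \frac{3 S}{32}$)
$C{\left(q \right)} + H{\left(7 \right)} \left(-1\right) = \left(- \frac{5}{8} + \frac{3}{32} \left(-4\right)\right) + 2 \sqrt{2} \sqrt{7} \left(-1\right) = \left(- \frac{5}{8} - \frac{3}{8}\right) + 2 \sqrt{14} \left(-1\right) = -1 - 2 \sqrt{14}$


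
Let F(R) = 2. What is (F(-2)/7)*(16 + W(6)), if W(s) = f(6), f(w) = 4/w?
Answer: 100/21 ≈ 4.7619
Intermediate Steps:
W(s) = 2/3 (W(s) = 4/6 = 4*(1/6) = 2/3)
(F(-2)/7)*(16 + W(6)) = (2/7)*(16 + 2/3) = (2*(1/7))*(50/3) = (2/7)*(50/3) = 100/21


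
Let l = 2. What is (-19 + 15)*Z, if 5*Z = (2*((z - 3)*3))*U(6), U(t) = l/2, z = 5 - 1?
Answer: -24/5 ≈ -4.8000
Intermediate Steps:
z = 4
U(t) = 1 (U(t) = 2/2 = 2*(½) = 1)
Z = 6/5 (Z = ((2*((4 - 3)*3))*1)/5 = ((2*(1*3))*1)/5 = ((2*3)*1)/5 = (6*1)/5 = (⅕)*6 = 6/5 ≈ 1.2000)
(-19 + 15)*Z = (-19 + 15)*(6/5) = -4*6/5 = -24/5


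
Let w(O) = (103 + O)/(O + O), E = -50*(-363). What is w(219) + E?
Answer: 3975011/219 ≈ 18151.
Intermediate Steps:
E = 18150
w(O) = (103 + O)/(2*O) (w(O) = (103 + O)/((2*O)) = (103 + O)*(1/(2*O)) = (103 + O)/(2*O))
w(219) + E = (½)*(103 + 219)/219 + 18150 = (½)*(1/219)*322 + 18150 = 161/219 + 18150 = 3975011/219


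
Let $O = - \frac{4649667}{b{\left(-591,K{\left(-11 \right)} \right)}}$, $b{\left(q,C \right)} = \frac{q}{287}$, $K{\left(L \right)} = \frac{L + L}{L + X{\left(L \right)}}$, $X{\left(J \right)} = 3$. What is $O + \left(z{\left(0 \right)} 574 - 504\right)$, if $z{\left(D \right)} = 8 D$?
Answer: $\frac{444718855}{197} \approx 2.2575 \cdot 10^{6}$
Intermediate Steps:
$K{\left(L \right)} = \frac{2 L}{3 + L}$ ($K{\left(L \right)} = \frac{L + L}{L + 3} = \frac{2 L}{3 + L}$)
$b{\left(q,C \right)} = \frac{q}{287}$ ($b{\left(q,C \right)} = q \frac{1}{287} = \frac{q}{287}$)
$O = \frac{444818143}{197}$ ($O = - \frac{4649667}{\frac{1}{287} \left(-591\right)} = - \frac{4649667}{- \frac{591}{287}} = \left(-4649667\right) \left(- \frac{287}{591}\right) = \frac{444818143}{197} \approx 2.258 \cdot 10^{6}$)
$O + \left(z{\left(0 \right)} 574 - 504\right) = \frac{444818143}{197} - \left(504 - 8 \cdot 0 \cdot 574\right) = \frac{444818143}{197} + \left(0 \cdot 574 - 504\right) = \frac{444818143}{197} + \left(0 - 504\right) = \frac{444818143}{197} - 504 = \frac{444718855}{197}$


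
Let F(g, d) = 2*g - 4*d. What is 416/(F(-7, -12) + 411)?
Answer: 416/445 ≈ 0.93483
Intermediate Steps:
F(g, d) = -4*d + 2*g
416/(F(-7, -12) + 411) = 416/((-4*(-12) + 2*(-7)) + 411) = 416/((48 - 14) + 411) = 416/(34 + 411) = 416/445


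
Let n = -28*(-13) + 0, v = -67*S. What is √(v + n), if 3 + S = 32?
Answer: I*√1579 ≈ 39.737*I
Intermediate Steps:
S = 29 (S = -3 + 32 = 29)
v = -1943 (v = -67*29 = -1943)
n = 364 (n = 364 + 0 = 364)
√(v + n) = √(-1943 + 364) = √(-1579) = I*√1579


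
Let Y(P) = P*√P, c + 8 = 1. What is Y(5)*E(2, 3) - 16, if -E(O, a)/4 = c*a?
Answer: -16 + 420*√5 ≈ 923.15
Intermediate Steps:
c = -7 (c = -8 + 1 = -7)
E(O, a) = 28*a (E(O, a) = -(-28)*a = 28*a)
Y(P) = P^(3/2)
Y(5)*E(2, 3) - 16 = 5^(3/2)*(28*3) - 16 = (5*√5)*84 - 16 = 420*√5 - 16 = -16 + 420*√5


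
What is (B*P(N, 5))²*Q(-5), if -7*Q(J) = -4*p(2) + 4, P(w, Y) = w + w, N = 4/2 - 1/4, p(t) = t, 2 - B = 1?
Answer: 7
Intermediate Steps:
B = 1 (B = 2 - 1*1 = 2 - 1 = 1)
N = 7/4 (N = 4*(½) - 1*¼ = 2 - ¼ = 7/4 ≈ 1.7500)
P(w, Y) = 2*w
Q(J) = 4/7 (Q(J) = -(-4*2 + 4)/7 = -(-8 + 4)/7 = -⅐*(-4) = 4/7)
(B*P(N, 5))²*Q(-5) = (1*(2*(7/4)))²*(4/7) = (1*(7/2))²*(4/7) = (7/2)²*(4/7) = (49/4)*(4/7) = 7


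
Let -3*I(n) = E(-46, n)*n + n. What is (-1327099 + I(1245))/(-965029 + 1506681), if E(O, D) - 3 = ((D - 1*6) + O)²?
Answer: -295988547/270826 ≈ -1092.9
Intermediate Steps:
E(O, D) = 3 + (-6 + D + O)² (E(O, D) = 3 + ((D - 1*6) + O)² = 3 + ((D - 6) + O)² = 3 + ((-6 + D) + O)² = 3 + (-6 + D + O)²)
I(n) = -n/3 - n*(3 + (-52 + n)²)/3 (I(n) = -((3 + (-6 + n - 46)²)*n + n)/3 = -((3 + (-52 + n)²)*n + n)/3 = -(n*(3 + (-52 + n)²) + n)/3 = -(n + n*(3 + (-52 + n)²))/3 = -n/3 - n*(3 + (-52 + n)²)/3)
(-1327099 + I(1245))/(-965029 + 1506681) = (-1327099 - ⅓*1245*(4 + (-52 + 1245)²))/(-965029 + 1506681) = (-1327099 - ⅓*1245*(4 + 1193²))/541652 = (-1327099 - ⅓*1245*(4 + 1423249))*(1/541652) = (-1327099 - ⅓*1245*1423253)*(1/541652) = (-1327099 - 590649995)*(1/541652) = -591977094*1/541652 = -295988547/270826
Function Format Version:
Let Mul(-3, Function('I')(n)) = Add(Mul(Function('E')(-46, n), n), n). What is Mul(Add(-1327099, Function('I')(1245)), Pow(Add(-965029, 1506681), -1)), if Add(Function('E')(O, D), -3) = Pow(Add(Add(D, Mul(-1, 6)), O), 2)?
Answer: Rational(-295988547, 270826) ≈ -1092.9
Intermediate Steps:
Function('E')(O, D) = Add(3, Pow(Add(-6, D, O), 2)) (Function('E')(O, D) = Add(3, Pow(Add(Add(D, Mul(-1, 6)), O), 2)) = Add(3, Pow(Add(Add(D, -6), O), 2)) = Add(3, Pow(Add(Add(-6, D), O), 2)) = Add(3, Pow(Add(-6, D, O), 2)))
Function('I')(n) = Add(Mul(Rational(-1, 3), n), Mul(Rational(-1, 3), n, Add(3, Pow(Add(-52, n), 2)))) (Function('I')(n) = Mul(Rational(-1, 3), Add(Mul(Add(3, Pow(Add(-6, n, -46), 2)), n), n)) = Mul(Rational(-1, 3), Add(Mul(Add(3, Pow(Add(-52, n), 2)), n), n)) = Mul(Rational(-1, 3), Add(Mul(n, Add(3, Pow(Add(-52, n), 2))), n)) = Mul(Rational(-1, 3), Add(n, Mul(n, Add(3, Pow(Add(-52, n), 2))))) = Add(Mul(Rational(-1, 3), n), Mul(Rational(-1, 3), n, Add(3, Pow(Add(-52, n), 2)))))
Mul(Add(-1327099, Function('I')(1245)), Pow(Add(-965029, 1506681), -1)) = Mul(Add(-1327099, Mul(Rational(-1, 3), 1245, Add(4, Pow(Add(-52, 1245), 2)))), Pow(Add(-965029, 1506681), -1)) = Mul(Add(-1327099, Mul(Rational(-1, 3), 1245, Add(4, Pow(1193, 2)))), Pow(541652, -1)) = Mul(Add(-1327099, Mul(Rational(-1, 3), 1245, Add(4, 1423249))), Rational(1, 541652)) = Mul(Add(-1327099, Mul(Rational(-1, 3), 1245, 1423253)), Rational(1, 541652)) = Mul(Add(-1327099, -590649995), Rational(1, 541652)) = Mul(-591977094, Rational(1, 541652)) = Rational(-295988547, 270826)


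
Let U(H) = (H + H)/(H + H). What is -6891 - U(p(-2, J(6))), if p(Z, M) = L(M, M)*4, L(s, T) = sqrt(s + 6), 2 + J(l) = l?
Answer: -6892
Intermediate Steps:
J(l) = -2 + l
L(s, T) = sqrt(6 + s)
p(Z, M) = 4*sqrt(6 + M) (p(Z, M) = sqrt(6 + M)*4 = 4*sqrt(6 + M))
U(H) = 1 (U(H) = (2*H)/((2*H)) = (2*H)*(1/(2*H)) = 1)
-6891 - U(p(-2, J(6))) = -6891 - 1*1 = -6891 - 1 = -6892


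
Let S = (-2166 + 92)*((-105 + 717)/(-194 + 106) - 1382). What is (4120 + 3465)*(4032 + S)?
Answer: 240686924185/11 ≈ 2.1881e+10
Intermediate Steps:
S = 31687609/11 (S = -2074*(612/(-88) - 1382) = -2074*(612*(-1/88) - 1382) = -2074*(-153/22 - 1382) = -2074*(-30557/22) = 31687609/11 ≈ 2.8807e+6)
(4120 + 3465)*(4032 + S) = (4120 + 3465)*(4032 + 31687609/11) = 7585*(31731961/11) = 240686924185/11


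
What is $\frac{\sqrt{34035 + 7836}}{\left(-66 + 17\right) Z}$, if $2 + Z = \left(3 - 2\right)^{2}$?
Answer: $\frac{\sqrt{41871}}{49} \approx 4.176$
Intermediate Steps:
$Z = -1$ ($Z = -2 + \left(3 - 2\right)^{2} = -2 + 1^{2} = -2 + 1 = -1$)
$\frac{\sqrt{34035 + 7836}}{\left(-66 + 17\right) Z} = \frac{\sqrt{34035 + 7836}}{\left(-66 + 17\right) \left(-1\right)} = \frac{\sqrt{41871}}{\left(-49\right) \left(-1\right)} = \frac{\sqrt{41871}}{49}$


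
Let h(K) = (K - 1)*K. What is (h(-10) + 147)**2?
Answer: 66049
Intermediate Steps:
h(K) = K*(-1 + K) (h(K) = (-1 + K)*K = K*(-1 + K))
(h(-10) + 147)**2 = (-10*(-1 - 10) + 147)**2 = (-10*(-11) + 147)**2 = (110 + 147)**2 = 257**2 = 66049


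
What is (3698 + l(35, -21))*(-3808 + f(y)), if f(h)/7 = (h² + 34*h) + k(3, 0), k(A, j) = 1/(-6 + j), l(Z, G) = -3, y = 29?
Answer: 199082905/6 ≈ 3.3180e+7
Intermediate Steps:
f(h) = -7/6 + 7*h² + 238*h (f(h) = 7*((h² + 34*h) + 1/(-6 + 0)) = 7*((h² + 34*h) + 1/(-6)) = 7*((h² + 34*h) - ⅙) = 7*(-⅙ + h² + 34*h) = -7/6 + 7*h² + 238*h)
(3698 + l(35, -21))*(-3808 + f(y)) = (3698 - 3)*(-3808 + (-7/6 + 7*29² + 238*29)) = 3695*(-3808 + (-7/6 + 7*841 + 6902)) = 3695*(-3808 + (-7/6 + 5887 + 6902)) = 3695*(-3808 + 76727/6) = 3695*(53879/6) = 199082905/6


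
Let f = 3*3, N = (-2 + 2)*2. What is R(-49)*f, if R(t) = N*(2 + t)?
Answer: 0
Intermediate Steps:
N = 0 (N = 0*2 = 0)
f = 9
R(t) = 0 (R(t) = 0*(2 + t) = 0)
R(-49)*f = 0*9 = 0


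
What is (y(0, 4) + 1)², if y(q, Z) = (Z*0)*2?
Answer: 1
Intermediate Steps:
y(q, Z) = 0 (y(q, Z) = 0*2 = 0)
(y(0, 4) + 1)² = (0 + 1)² = 1² = 1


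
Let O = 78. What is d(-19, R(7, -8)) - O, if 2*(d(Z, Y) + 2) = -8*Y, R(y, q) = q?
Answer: -48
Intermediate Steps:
d(Z, Y) = -2 - 4*Y (d(Z, Y) = -2 + (-8*Y)/2 = -2 - 4*Y)
d(-19, R(7, -8)) - O = (-2 - 4*(-8)) - 1*78 = (-2 + 32) - 78 = 30 - 78 = -48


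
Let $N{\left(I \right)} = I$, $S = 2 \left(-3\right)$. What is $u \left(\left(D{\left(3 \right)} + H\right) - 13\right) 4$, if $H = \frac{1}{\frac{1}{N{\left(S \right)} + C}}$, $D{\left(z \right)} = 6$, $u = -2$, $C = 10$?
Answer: $24$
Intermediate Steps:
$S = -6$
$H = 4$ ($H = \frac{1}{\frac{1}{-6 + 10}} = \frac{1}{\frac{1}{4}} = 4$)
$u \left(\left(D{\left(3 \right)} + H\right) - 13\right) 4 = - 2 \left(\left(6 + 4\right) - 13\right) 4 = - 2 \left(10 - 13\right) 4 = \left(-2\right) \left(-3\right) 4 = 6 \cdot 4 = 24$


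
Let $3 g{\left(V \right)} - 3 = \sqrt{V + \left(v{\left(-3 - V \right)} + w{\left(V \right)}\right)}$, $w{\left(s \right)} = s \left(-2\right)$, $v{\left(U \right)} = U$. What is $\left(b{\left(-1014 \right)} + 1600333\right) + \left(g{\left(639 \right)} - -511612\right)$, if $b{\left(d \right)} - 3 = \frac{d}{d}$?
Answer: $2111950 + \frac{i \sqrt{1281}}{3} \approx 2.112 \cdot 10^{6} + 11.93 i$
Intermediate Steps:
$w{\left(s \right)} = - 2 s$
$b{\left(d \right)} = 4$ ($b{\left(d \right)} = 3 + \frac{d}{d} = 3 + 1 = 4$)
$g{\left(V \right)} = 1 + \frac{\sqrt{-3 - 2 V}}{3}$ ($g{\left(V \right)} = 1 + \frac{\sqrt{V - \left(3 + 3 V\right)}}{3} = 1 + \frac{\sqrt{-3 - 2 V}}{3}$)
$\left(b{\left(-1014 \right)} + 1600333\right) + \left(g{\left(639 \right)} - -511612\right) = \left(4 + 1600333\right) + \left(\left(1 + \frac{\sqrt{-3 - 1278}}{3}\right) - -511612\right) = 1600337 + \left(\left(1 + \frac{\sqrt{-3 - 1278}}{3}\right) + 511612\right) = 1600337 + \left(\left(1 + \frac{\sqrt{-1281}}{3}\right) + 511612\right) = 1600337 + \left(\left(1 + \frac{i \sqrt{1281}}{3}\right) + 511612\right) = 1600337 + \left(511613 + \frac{i \sqrt{1281}}{3}\right) = 2111950 + \frac{i \sqrt{1281}}{3}$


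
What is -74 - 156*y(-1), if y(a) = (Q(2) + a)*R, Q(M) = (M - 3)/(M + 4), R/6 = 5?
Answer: 5386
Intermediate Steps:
R = 30 (R = 6*5 = 30)
Q(M) = (-3 + M)/(4 + M)
y(a) = -5 + 30*a (y(a) = ((-3 + 2)/(4 + 2) + a)*30 = (-1/6 + a)*30 = ((⅙)*(-1) + a)*30 = (-⅙ + a)*30 = -5 + 30*a)
-74 - 156*y(-1) = -74 - 156*(-5 + 30*(-1)) = -74 - 156*(-5 - 30) = -74 - 156*(-35) = -74 + 5460 = 5386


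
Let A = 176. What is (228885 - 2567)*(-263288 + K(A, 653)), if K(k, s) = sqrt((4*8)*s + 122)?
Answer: -59586813584 + 226318*sqrt(21018) ≈ -5.9554e+10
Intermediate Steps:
K(k, s) = sqrt(122 + 32*s) (K(k, s) = sqrt(32*s + 122) = sqrt(122 + 32*s))
(228885 - 2567)*(-263288 + K(A, 653)) = (228885 - 2567)*(-263288 + sqrt(122 + 32*653)) = 226318*(-263288 + sqrt(122 + 20896)) = 226318*(-263288 + sqrt(21018)) = -59586813584 + 226318*sqrt(21018)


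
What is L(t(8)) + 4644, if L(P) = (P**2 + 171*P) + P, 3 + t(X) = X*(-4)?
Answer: -151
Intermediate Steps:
t(X) = -3 - 4*X (t(X) = -3 + X*(-4) = -3 - 4*X)
L(P) = P**2 + 172*P
L(t(8)) + 4644 = (-3 - 4*8)*(172 + (-3 - 4*8)) + 4644 = (-3 - 32)*(172 + (-3 - 32)) + 4644 = -35*(172 - 35) + 4644 = -35*137 + 4644 = -4795 + 4644 = -151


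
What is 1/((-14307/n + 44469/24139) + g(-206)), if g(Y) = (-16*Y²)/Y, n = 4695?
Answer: 37777535/124469230454 ≈ 0.00030351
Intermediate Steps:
g(Y) = -16*Y
1/((-14307/n + 44469/24139) + g(-206)) = 1/((-14307/4695 + 44469/24139) - 16*(-206)) = 1/((-14307*1/4695 + 44469*(1/24139)) + 3296) = 1/((-4769/1565 + 44469/24139) + 3296) = 1/(-45524906/37777535 + 3296) = 1/(124469230454/37777535) = 37777535/124469230454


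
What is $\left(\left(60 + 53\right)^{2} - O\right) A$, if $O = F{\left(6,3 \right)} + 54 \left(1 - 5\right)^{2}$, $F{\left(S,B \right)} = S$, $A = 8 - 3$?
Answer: $59495$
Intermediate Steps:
$A = 5$ ($A = 8 - 3 = 5$)
$O = 870$ ($O = 6 + 54 \left(1 - 5\right)^{2} = 6 + 54 \left(-4\right)^{2} = 6 + 54 \cdot 16 = 6 + 864 = 870$)
$\left(\left(60 + 53\right)^{2} - O\right) A = \left(\left(60 + 53\right)^{2} - 870\right) 5 = \left(113^{2} - 870\right) 5 = \left(12769 - 870\right) 5 = 11899 \cdot 5 = 59495$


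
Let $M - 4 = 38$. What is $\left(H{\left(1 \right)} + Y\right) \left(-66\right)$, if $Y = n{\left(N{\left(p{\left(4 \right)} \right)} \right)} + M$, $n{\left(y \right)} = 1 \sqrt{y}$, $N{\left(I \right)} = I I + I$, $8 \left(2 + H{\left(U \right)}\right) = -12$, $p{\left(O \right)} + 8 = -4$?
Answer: $-2541 - 132 \sqrt{33} \approx -3299.3$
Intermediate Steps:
$M = 42$ ($M = 4 + 38 = 42$)
$p{\left(O \right)} = -12$ ($p{\left(O \right)} = -8 - 4 = -12$)
$H{\left(U \right)} = - \frac{7}{2}$ ($H{\left(U \right)} = -2 + \frac{1}{8} \left(-12\right) = -2 - \frac{3}{2} = - \frac{7}{2}$)
$N{\left(I \right)} = I + I^{2}$ ($N{\left(I \right)} = I^{2} + I = I + I^{2}$)
$n{\left(y \right)} = \sqrt{y}$
$Y = 42 + 2 \sqrt{33}$ ($Y = \sqrt{- 12 \left(1 - 12\right)} + 42 = \sqrt{\left(-12\right) \left(-11\right)} + 42 = \sqrt{132} + 42 = 2 \sqrt{33} + 42 = 42 + 2 \sqrt{33} \approx 53.489$)
$\left(H{\left(1 \right)} + Y\right) \left(-66\right) = \left(- \frac{7}{2} + \left(42 + 2 \sqrt{33}\right)\right) \left(-66\right) = \left(\frac{77}{2} + 2 \sqrt{33}\right) \left(-66\right) = -2541 - 132 \sqrt{33}$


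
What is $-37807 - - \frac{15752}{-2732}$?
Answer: $- \frac{25826119}{683} \approx -37813.0$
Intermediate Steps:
$-37807 - - \frac{15752}{-2732} = -37807 - \left(-15752\right) \left(- \frac{1}{2732}\right) = -37807 - \frac{3938}{683} = - \frac{25826119}{683}$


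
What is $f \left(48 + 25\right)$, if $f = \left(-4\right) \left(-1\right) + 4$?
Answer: $584$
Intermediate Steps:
$f = 8$ ($f = 4 + 4 = 8$)
$f \left(48 + 25\right) = 8 \left(48 + 25\right) = 8 \cdot 73 = 584$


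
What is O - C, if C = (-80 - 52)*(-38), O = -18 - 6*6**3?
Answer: -6330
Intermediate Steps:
O = -1314 (O = -18 - 6*216 = -18 - 1296 = -1314)
C = 5016 (C = -132*(-38) = 5016)
O - C = -1314 - 1*5016 = -1314 - 5016 = -6330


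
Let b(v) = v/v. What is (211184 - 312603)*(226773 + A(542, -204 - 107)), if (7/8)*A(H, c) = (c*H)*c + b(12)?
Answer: -6099189066975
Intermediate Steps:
b(v) = 1
A(H, c) = 8/7 + 8*H*c²/7 (A(H, c) = 8*((c*H)*c + 1)/7 = 8*((H*c)*c + 1)/7 = 8*(H*c² + 1)/7 = 8*(1 + H*c²)/7 = 8/7 + 8*H*c²/7)
(211184 - 312603)*(226773 + A(542, -204 - 107)) = (211184 - 312603)*(226773 + (8/7 + (8/7)*542*(-204 - 107)²)) = -101419*(226773 + (8/7 + (8/7)*542*(-311)²)) = -101419*(226773 + (8/7 + (8/7)*542*96721)) = -101419*(226773 + (8/7 + 419382256/7)) = -101419*(226773 + 59911752) = -101419*60138525 = -6099189066975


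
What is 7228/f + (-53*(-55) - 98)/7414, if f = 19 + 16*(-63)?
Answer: -50802379/7332446 ≈ -6.9284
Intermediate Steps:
f = -989 (f = 19 - 1008 = -989)
7228/f + (-53*(-55) - 98)/7414 = 7228/(-989) + (-53*(-55) - 98)/7414 = 7228*(-1/989) + (2915 - 98)*(1/7414) = -7228/989 + 2817*(1/7414) = -7228/989 + 2817/7414 = -50802379/7332446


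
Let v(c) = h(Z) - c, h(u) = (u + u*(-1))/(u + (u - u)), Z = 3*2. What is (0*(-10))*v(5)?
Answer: 0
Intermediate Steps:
Z = 6
h(u) = 0 (h(u) = (u - u)/(u + 0) = 0/u = 0)
v(c) = -c (v(c) = 0 - c = -c)
(0*(-10))*v(5) = (0*(-10))*(-1*5) = 0*(-5) = 0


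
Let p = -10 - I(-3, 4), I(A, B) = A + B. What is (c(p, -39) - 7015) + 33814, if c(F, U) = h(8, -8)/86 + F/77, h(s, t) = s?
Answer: 8066484/301 ≈ 26799.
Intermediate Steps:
p = -11 (p = -10 - (-3 + 4) = -10 - 1*1 = -10 - 1 = -11)
c(F, U) = 4/43 + F/77 (c(F, U) = 8/86 + F/77 = 8*(1/86) + F*(1/77) = 4/43 + F/77)
(c(p, -39) - 7015) + 33814 = ((4/43 + (1/77)*(-11)) - 7015) + 33814 = ((4/43 - 1/7) - 7015) + 33814 = (-15/301 - 7015) + 33814 = -2111530/301 + 33814 = 8066484/301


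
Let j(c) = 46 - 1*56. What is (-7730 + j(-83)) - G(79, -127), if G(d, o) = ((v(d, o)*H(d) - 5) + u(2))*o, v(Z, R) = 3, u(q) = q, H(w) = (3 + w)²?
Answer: 2553723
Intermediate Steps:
j(c) = -10 (j(c) = 46 - 56 = -10)
G(d, o) = o*(-3 + 3*(3 + d)²) (G(d, o) = ((3*(3 + d)² - 5) + 2)*o = ((-5 + 3*(3 + d)²) + 2)*o = (-3 + 3*(3 + d)²)*o = o*(-3 + 3*(3 + d)²))
(-7730 + j(-83)) - G(79, -127) = (-7730 - 10) - 3*(-127)*(-1 + (3 + 79)²) = -7740 - 3*(-127)*(-1 + 82²) = -7740 - 3*(-127)*(-1 + 6724) = -7740 - 3*(-127)*6723 = -7740 - 1*(-2561463) = -7740 + 2561463 = 2553723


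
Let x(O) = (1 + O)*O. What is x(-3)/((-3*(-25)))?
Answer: 2/25 ≈ 0.080000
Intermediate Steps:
x(O) = O*(1 + O)
x(-3)/((-3*(-25))) = (-3*(1 - 3))/((-3*(-25))) = -3*(-2)/75 = 6*(1/75) = 2/25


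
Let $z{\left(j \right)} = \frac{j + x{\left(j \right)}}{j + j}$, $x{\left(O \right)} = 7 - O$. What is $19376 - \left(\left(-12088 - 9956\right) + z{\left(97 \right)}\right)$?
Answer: $\frac{8035473}{194} \approx 41420.0$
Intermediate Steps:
$z{\left(j \right)} = \frac{7}{2 j}$ ($z{\left(j \right)} = \frac{j - \left(-7 + j\right)}{j + j} = \frac{7}{2 j}$)
$19376 - \left(\left(-12088 - 9956\right) + z{\left(97 \right)}\right) = 19376 - \left(\left(-12088 - 9956\right) + \frac{7}{2 \cdot 97}\right) = 19376 - \left(-22044 + \frac{7}{2} \cdot \frac{1}{97}\right) = 19376 - \left(-22044 + \frac{7}{194}\right) = 19376 - - \frac{4276529}{194} = 19376 + \frac{4276529}{194} = \frac{8035473}{194}$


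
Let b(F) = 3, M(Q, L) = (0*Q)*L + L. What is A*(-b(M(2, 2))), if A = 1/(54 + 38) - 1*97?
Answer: 26769/92 ≈ 290.97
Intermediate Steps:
M(Q, L) = L (M(Q, L) = 0*L + L = 0 + L = L)
A = -8923/92 (A = 1/92 - 97 = -8923/92 ≈ -96.989)
A*(-b(M(2, 2))) = -(-8923)*3/92 = -8923/92*(-3) = 26769/92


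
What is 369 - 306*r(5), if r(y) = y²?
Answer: -7281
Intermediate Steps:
369 - 306*r(5) = 369 - 306*5² = 369 - 306*25 = 369 - 7650 = -7281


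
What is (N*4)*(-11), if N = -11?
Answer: 484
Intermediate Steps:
(N*4)*(-11) = -11*4*(-11) = -44*(-11) = 484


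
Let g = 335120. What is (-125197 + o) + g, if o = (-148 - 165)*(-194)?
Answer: 270645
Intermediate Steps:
o = 60722 (o = -313*(-194) = 60722)
(-125197 + o) + g = (-125197 + 60722) + 335120 = -64475 + 335120 = 270645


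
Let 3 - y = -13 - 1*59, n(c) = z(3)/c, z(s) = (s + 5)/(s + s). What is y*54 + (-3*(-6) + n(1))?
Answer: 12208/3 ≈ 4069.3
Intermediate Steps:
z(s) = (5 + s)/(2*s) (z(s) = (5 + s)/((2*s)) = (5 + s)*(1/(2*s)) = (5 + s)/(2*s))
n(c) = 4/(3*c) (n(c) = ((½)*(5 + 3)/3)/c = ((½)*(⅓)*8)/c = 4/(3*c))
y = 75 (y = 3 - (-13 - 1*59) = 3 - (-13 - 59) = 3 - 1*(-72) = 3 + 72 = 75)
y*54 + (-3*(-6) + n(1)) = 75*54 + (-3*(-6) + (4/3)/1) = 4050 + (18 + (4/3)*1) = 4050 + (18 + 4/3) = 4050 + 58/3 = 12208/3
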